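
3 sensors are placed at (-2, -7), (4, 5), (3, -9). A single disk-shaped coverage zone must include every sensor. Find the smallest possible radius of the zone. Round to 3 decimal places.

Call the three points A, B, C in the order given.
Side lengths²: AB² = 180, AC² = 29, BC² = 197.
Since BC² = 197 < 180 + 29 = 209, the triangle is acute, so the smallest enclosing circle is the circumcircle.
Circumcentre = (35/12, -47/24), r² = 28565/576.
r = √(28565/576) ≈ 7.042.

7.042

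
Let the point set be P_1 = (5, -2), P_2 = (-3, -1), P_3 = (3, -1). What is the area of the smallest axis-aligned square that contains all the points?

The bounding box has width 8 and height 1.
An axis-aligned square enclosing the set must have side ≥ max(width, height).
So the minimum side is max(8, 1) = 8.
Area = 8² = 64.

64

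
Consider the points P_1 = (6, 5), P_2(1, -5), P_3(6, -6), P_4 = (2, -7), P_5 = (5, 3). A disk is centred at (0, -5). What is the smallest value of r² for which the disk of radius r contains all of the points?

136

The required radius is the distance from (0, -5) to the farthest point.
Squared distances: 136, 1, 37, 8, 89.
Maximum is 136, attained at P_1.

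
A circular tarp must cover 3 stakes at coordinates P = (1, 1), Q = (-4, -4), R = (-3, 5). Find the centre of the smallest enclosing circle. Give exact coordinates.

(-3.5, 0.5)

Side lengths²: PQ² = 50, PR² = 32, QR² = 82.
Since QR² = 82 ≥ 50 + 32 = 82, the angle opposite QR is not acute, so the smallest enclosing circle has QR as diameter.
Centre = midpoint of QR = (-3.5, 0.5), r² = 82/4 = 20.5.
Centre = (-3.5, 0.5).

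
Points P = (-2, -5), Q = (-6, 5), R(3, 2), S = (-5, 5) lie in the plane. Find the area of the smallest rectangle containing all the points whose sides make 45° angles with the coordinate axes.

84

In coordinates u = x + y, v = x − y the rectangle is axis-aligned; the map (x,y)→(u,v) scales areas by 2.
u-values: -7, -1, 5, 0; range = 5 − (-7) = 12.
v-values: 3, -11, 1, -10; range = 3 − (-11) = 14.
Area = (12 × 14) / 2 = 84.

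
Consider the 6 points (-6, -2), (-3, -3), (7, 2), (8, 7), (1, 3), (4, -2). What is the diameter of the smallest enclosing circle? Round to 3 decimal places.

16.643

The farthest pair is (-6, -2)–(8, 7) with squared distance 277. The circle on this segment as diameter has centre (1, 2.5) and r² = 277/4 = 69.25.
Check (-3, -3): distance² to centre = 46.25 ≤ 69.25, so it lies inside.
All remaining points lie in this disk, and no smaller disk contains both endpoints, so this is the minimum enclosing circle.
Diameter = 2r = 2√(69.25) ≈ 16.643.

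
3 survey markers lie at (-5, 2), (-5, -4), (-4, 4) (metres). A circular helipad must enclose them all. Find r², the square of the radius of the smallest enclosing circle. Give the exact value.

16.25

Call the three points A, B, C in the order given.
Side lengths²: AB² = 36, AC² = 5, BC² = 65.
Since BC² = 65 ≥ 36 + 5 = 41, the angle opposite BC is not acute, so the smallest enclosing circle has BC as diameter.
Centre = midpoint of BC = (-4.5, 0), r² = 65/4 = 16.25.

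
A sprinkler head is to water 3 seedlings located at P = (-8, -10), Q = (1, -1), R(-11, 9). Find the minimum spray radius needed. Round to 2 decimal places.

Side lengths²: PQ² = 162, PR² = 370, QR² = 244.
Since PR² = 370 < 244 + 162 = 406, the triangle is acute, so the smallest enclosing circle is the circumcircle.
Circumcentre = (-95/11, -4/11), r² = 11285/121.
r = √(11285/121) ≈ 9.66.

9.66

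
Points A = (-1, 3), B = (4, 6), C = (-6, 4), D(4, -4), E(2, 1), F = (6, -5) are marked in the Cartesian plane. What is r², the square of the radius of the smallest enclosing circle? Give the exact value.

A smallest enclosing disk is always determined by at most three of the input points on its boundary.
The minimum enclosing circle is determined by three boundary points: B, C, F.
Their circumcentre is (3/38, -15/38) with r² = 40625/722.
The farthest remaining point D is at distance² 20485/722 ≤ 40625/722.

40625/722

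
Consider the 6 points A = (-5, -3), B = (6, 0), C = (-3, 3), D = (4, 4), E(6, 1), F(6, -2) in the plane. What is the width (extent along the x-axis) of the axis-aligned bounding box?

11

max x = 6, min x = -5, so width = 11.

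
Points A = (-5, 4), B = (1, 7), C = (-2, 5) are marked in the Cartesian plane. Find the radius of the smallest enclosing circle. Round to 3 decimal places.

3.354

Side lengths²: AB² = 45, AC² = 10, BC² = 13.
Since AB² = 45 ≥ 13 + 10 = 23, the angle opposite AB is not acute, so the smallest enclosing circle has AB as diameter.
Centre = midpoint of AB = (-2, 5.5), r² = 45/4 = 11.25.
r = √(11.25) ≈ 3.354.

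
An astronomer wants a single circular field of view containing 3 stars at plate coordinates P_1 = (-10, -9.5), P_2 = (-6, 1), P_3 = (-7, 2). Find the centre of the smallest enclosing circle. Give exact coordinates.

(-8.5, -3.75)

Side lengths²: P_1P_2² = 126.25, P_1P_3² = 141.25, P_2P_3² = 2.
Since P_1P_3² = 141.25 ≥ 126.25 + 2 = 128.25, the angle opposite P_1P_3 is not acute, so the smallest enclosing circle has P_1P_3 as diameter.
Centre = midpoint of P_1P_3 = (-8.5, -3.75), r² = 141.25/4 = 35.3125.
Centre = (-8.5, -3.75).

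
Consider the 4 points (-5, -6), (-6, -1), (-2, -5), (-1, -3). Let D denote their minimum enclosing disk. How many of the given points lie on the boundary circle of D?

3

The minimum enclosing circle of a finite set is fixed by two of the points (as a diameter) or three (as a circumcircle).
The minimum enclosing circle is determined by three boundary points: (-5, -6), (-6, -1), (-1, -3).
Their circumcentre is (-183/46, -147/46) with r² = 9425/1058.
The farthest remaining point (-2, -5) is at distance² 7585/1058 ≤ 9425/1058.
The points at distance exactly r from the centre are (-5, -6), (-6, -1), (-1, -3) — 3 points.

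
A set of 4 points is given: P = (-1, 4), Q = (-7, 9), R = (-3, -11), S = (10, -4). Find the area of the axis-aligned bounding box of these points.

340

x ranges over [-7, 10], width 17.
y ranges over [-11, 9], height 20.
Area = 17 × 20 = 340.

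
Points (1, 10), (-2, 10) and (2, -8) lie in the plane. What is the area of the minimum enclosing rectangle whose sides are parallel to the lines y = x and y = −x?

187

In coordinates u = x + y, v = x − y the rectangle is axis-aligned; the map (x,y)→(u,v) scales areas by 2.
u-values: 11, 8, -6; range = 11 − (-6) = 17.
v-values: -9, -12, 10; range = 10 − (-12) = 22.
Area = (17 × 22) / 2 = 187.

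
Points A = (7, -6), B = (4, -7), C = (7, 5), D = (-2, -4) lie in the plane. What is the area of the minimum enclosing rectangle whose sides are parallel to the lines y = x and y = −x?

99

In coordinates u = x + y, v = x − y the rectangle is axis-aligned; the map (x,y)→(u,v) scales areas by 2.
u-values: 1, -3, 12, -6; range = 12 − (-6) = 18.
v-values: 13, 11, 2, 2; range = 13 − 2 = 11.
Area = (18 × 11) / 2 = 99.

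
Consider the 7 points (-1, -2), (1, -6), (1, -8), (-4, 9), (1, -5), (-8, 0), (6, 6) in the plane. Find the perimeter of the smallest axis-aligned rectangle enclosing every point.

62

Width = max x − min x = 6 − (-8) = 14.
Height = max y − min y = 9 − (-8) = 17.
Perimeter = 2(14 + 17) = 62.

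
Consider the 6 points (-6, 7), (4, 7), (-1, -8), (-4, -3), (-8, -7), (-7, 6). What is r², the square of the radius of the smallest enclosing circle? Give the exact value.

85

A smallest enclosing disk is always determined by at most three of the input points on its boundary.
The farthest pair is (4, 7)–(-8, -7) with squared distance 340. The circle on this segment as diameter has centre (-2, 0) and r² = 340/4 = 85.
Check (-6, 7): distance² to centre = 65 ≤ 85, so it lies inside.
All remaining points lie in this disk, and no smaller disk contains both endpoints, so this is the minimum enclosing circle.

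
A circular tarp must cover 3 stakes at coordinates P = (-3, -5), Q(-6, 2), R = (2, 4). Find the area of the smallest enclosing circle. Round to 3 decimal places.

Side lengths²: PQ² = 58, PR² = 106, QR² = 68.
Since PR² = 106 < 68 + 58 = 126, the triangle is acute, so the smallest enclosing circle is the circumcircle.
Circumcentre = (-38/31, -3/31), r² = 26129/961.
Area = π·r² = π·26129/961 ≈ 85.418.

85.418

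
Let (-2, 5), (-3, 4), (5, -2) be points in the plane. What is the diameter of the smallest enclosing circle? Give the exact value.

10

Call the three points A, B, C in the order given.
Side lengths²: AB² = 2, AC² = 98, BC² = 100.
Since BC² = 100 ≥ 98 + 2 = 100, the angle opposite BC is not acute, so the smallest enclosing circle has BC as diameter.
Centre = midpoint of BC = (1, 1), r² = 100/4 = 25.
Diameter = 2r = 2√25 = 10.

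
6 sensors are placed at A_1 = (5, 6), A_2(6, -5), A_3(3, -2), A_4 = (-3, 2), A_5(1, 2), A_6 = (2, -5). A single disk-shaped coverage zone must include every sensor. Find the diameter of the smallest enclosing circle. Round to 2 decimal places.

A smallest enclosing disk is always determined by at most three of the input points on its boundary.
The minimum enclosing circle is determined by three boundary points: A_1, A_2, A_4.
Their circumcentre is (66/23, 6/23) with r² = 19825/529.
The farthest remaining point A_6 is at distance² 15041/529 ≤ 19825/529.
Diameter = 2r = 2√(19825/529) ≈ 12.24.

12.24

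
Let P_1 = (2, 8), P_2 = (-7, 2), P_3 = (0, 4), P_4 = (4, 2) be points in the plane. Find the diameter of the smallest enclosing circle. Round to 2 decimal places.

By Welzl's lemma the MEC is supported by two points (diametrically opposite) or three points (on a circumcircle).
The minimum enclosing circle is determined by three boundary points: P_1, P_2, P_4.
Their circumcentre is (-1.5, 3.5) with r² = 32.5.
The farthest remaining point P_3 is at distance² 2.5 ≤ 32.5.
Diameter = 2r = 2√(32.5) ≈ 11.40.

11.40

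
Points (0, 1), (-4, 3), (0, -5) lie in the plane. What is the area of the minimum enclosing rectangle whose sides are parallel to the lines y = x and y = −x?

In coordinates u = x + y, v = x − y the rectangle is axis-aligned; the map (x,y)→(u,v) scales areas by 2.
u-values: 1, -1, -5; range = 1 − (-5) = 6.
v-values: -1, -7, 5; range = 5 − (-7) = 12.
Area = (6 × 12) / 2 = 36.

36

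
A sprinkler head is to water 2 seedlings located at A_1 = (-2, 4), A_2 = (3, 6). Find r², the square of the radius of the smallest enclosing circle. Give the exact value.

The smallest circle enclosing two points has them as diameter endpoints.
Centre = midpoint = (0.5, 5); r² = |A_1A_2|²/4 = 29/4 = 7.25.

7.25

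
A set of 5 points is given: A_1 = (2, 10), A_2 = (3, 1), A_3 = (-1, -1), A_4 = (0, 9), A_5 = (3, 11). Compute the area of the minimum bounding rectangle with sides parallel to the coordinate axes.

x ranges over [-1, 3], width 4.
y ranges over [-1, 11], height 12.
Area = 4 × 12 = 48.

48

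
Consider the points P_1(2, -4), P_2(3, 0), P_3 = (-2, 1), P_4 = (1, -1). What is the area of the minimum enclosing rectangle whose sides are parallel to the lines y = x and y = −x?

22.5

In coordinates u = x + y, v = x − y the rectangle is axis-aligned; the map (x,y)→(u,v) scales areas by 2.
u-values: -2, 3, -1, 0; range = 3 − (-2) = 5.
v-values: 6, 3, -3, 2; range = 6 − (-3) = 9.
Area = (5 × 9) / 2 = 22.5.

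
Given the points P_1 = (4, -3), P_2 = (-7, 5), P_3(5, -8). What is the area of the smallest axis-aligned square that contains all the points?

169

The bounding box has width 12 and height 13.
An axis-aligned square enclosing the set must have side ≥ max(width, height).
So the minimum side is max(12, 13) = 13.
Area = 13² = 169.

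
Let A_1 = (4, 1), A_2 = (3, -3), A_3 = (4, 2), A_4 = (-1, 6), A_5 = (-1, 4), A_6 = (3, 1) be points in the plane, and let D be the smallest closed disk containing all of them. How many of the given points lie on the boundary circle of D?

2

By Welzl's lemma the MEC is supported by two points (diametrically opposite) or three points (on a circumcircle).
The farthest pair is A_2–A_4 with squared distance 97. The circle on this segment as diameter has centre (1, 1.5) and r² = 97/4 = 24.25.
Check A_1: distance² to centre = 9.25 ≤ 24.25, so it lies inside.
All remaining points lie in this disk, and no smaller disk contains both endpoints, so this is the minimum enclosing circle.
The points at distance exactly r from the centre are A_2, A_4 — 2 points.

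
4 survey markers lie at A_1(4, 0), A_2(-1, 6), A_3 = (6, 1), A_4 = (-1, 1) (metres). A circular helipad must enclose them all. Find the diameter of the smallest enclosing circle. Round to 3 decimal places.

A smallest enclosing disk is always determined by at most three of the input points on its boundary.
The farthest pair is A_2–A_3 with squared distance 74. The circle on this segment as diameter has centre (2.5, 3.5) and r² = 74/4 = 18.5.
Check A_1: distance² to centre = 14.5 ≤ 18.5, so it lies inside.
All remaining points lie in this disk, and no smaller disk contains both endpoints, so this is the minimum enclosing circle.
Diameter = 2r = 2√(18.5) ≈ 8.602.

8.602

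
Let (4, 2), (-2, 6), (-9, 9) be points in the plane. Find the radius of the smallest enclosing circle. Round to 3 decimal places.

Call the three points A, B, C in the order given.
Side lengths²: AB² = 52, AC² = 218, BC² = 58.
Since AC² = 218 ≥ 58 + 52 = 110, the angle opposite AC is not acute, so the smallest enclosing circle has AC as diameter.
Centre = midpoint of AC = (-2.5, 5.5), r² = 218/4 = 54.5.
r = √(54.5) ≈ 7.382.

7.382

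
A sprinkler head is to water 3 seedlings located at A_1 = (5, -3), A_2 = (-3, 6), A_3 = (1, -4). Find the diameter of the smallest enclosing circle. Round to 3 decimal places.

12.042

Side lengths²: A_1A_2² = 145, A_1A_3² = 17, A_2A_3² = 116.
Since A_1A_2² = 145 ≥ 116 + 17 = 133, the angle opposite A_1A_2 is not acute, so the smallest enclosing circle has A_1A_2 as diameter.
Centre = midpoint of A_1A_2 = (1, 1.5), r² = 145/4 = 36.25.
Diameter = 2r = 2√(36.25) ≈ 12.042.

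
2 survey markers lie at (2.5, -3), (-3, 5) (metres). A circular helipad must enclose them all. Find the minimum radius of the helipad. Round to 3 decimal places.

The smallest circle enclosing two points has them as diameter endpoints.
Centre = midpoint = (-0.25, 1); r² = |(2.5, -3)−(-3, 5)|²/4 = 94.25/4 = 23.5625.
r = √(23.5625) ≈ 4.854.

4.854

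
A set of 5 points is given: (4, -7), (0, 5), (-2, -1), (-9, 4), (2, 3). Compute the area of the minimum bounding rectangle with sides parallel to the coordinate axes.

156

x ranges over [-9, 4], width 13.
y ranges over [-7, 5], height 12.
Area = 13 × 12 = 156.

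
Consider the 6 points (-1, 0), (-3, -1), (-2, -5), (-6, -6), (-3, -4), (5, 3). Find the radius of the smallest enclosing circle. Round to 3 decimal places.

A smallest enclosing disk is always determined by at most three of the input points on its boundary.
The farthest pair is (-6, -6)–(5, 3) with squared distance 202. The circle on this segment as diameter has centre (-0.5, -1.5) and r² = 202/4 = 50.5.
Check (-1, 0): distance² to centre = 2.5 ≤ 50.5, so it lies inside.
All remaining points lie in this disk, and no smaller disk contains both endpoints, so this is the minimum enclosing circle.
r = √(50.5) ≈ 7.106.

7.106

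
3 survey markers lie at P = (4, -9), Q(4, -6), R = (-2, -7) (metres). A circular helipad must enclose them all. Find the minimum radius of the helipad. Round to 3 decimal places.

3.206

Side lengths²: PQ² = 9, PR² = 40, QR² = 37.
Since PR² = 40 < 37 + 9 = 46, the triangle is acute, so the smallest enclosing circle is the circumcircle.
Circumcentre = (7/6, -7.5), r² = 185/18.
r = √(185/18) ≈ 3.206.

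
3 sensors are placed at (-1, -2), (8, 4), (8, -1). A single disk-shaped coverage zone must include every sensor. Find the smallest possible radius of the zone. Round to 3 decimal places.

5.408

Call the three points A, B, C in the order given.
Side lengths²: AB² = 117, AC² = 82, BC² = 25.
Since AB² = 117 ≥ 82 + 25 = 107, the angle opposite AB is not acute, so the smallest enclosing circle has AB as diameter.
Centre = midpoint of AB = (3.5, 1), r² = 117/4 = 29.25.
r = √(29.25) ≈ 5.408.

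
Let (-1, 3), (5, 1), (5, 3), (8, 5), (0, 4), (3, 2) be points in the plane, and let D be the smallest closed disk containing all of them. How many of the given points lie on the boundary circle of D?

The minimum enclosing circle of a finite set is fixed by two of the points (as a diameter) or three (as a circumcircle).
The farthest pair is (-1, 3)–(8, 5) with squared distance 85. The circle on this segment as diameter has centre (3.5, 4) and r² = 85/4 = 21.25.
Check (5, 1): distance² to centre = 11.25 ≤ 21.25, so it lies inside.
All remaining points lie in this disk, and no smaller disk contains both endpoints, so this is the minimum enclosing circle.
The points at distance exactly r from the centre are (-1, 3), (8, 5) — 2 points.

2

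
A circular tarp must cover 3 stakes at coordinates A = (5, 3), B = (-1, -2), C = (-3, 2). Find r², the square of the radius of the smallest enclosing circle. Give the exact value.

19825/1156

Side lengths²: AB² = 61, AC² = 65, BC² = 20.
Since AC² = 65 < 61 + 20 = 81, the triangle is acute, so the smallest enclosing circle is the circumcircle.
Circumcentre = (19/17, 53/34), r² = 19825/1156.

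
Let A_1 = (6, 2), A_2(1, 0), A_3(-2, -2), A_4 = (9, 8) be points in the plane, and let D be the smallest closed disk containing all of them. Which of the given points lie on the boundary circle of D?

A_3, A_4

By Welzl's lemma the MEC is supported by two points (diametrically opposite) or three points (on a circumcircle).
The farthest pair is A_3–A_4 with squared distance 221. The circle on this segment as diameter has centre (3.5, 3) and r² = 221/4 = 55.25.
Check A_1: distance² to centre = 7.25 ≤ 55.25, so it lies inside.
All remaining points lie in this disk, and no smaller disk contains both endpoints, so this is the minimum enclosing circle.
The points at distance exactly r from the centre are A_3, A_4 — 2 points.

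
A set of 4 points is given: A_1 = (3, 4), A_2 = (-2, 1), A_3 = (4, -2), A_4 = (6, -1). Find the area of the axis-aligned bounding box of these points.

x ranges over [-2, 6], width 8.
y ranges over [-2, 4], height 6.
Area = 8 × 6 = 48.

48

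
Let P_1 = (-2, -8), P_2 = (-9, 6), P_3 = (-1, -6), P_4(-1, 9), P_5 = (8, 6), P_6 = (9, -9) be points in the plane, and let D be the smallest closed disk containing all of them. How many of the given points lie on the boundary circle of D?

The minimum enclosing circle of a finite set is fixed by two of the points (as a diameter) or three (as a circumcircle).
The farthest pair is P_2–P_6 with squared distance 549. The circle on this segment as diameter has centre (0, -1.5) and r² = 549/4 = 137.25.
Check P_1: distance² to centre = 46.25 ≤ 137.25, so it lies inside.
All remaining points lie in this disk, and no smaller disk contains both endpoints, so this is the minimum enclosing circle.
The points at distance exactly r from the centre are P_2, P_6 — 2 points.

2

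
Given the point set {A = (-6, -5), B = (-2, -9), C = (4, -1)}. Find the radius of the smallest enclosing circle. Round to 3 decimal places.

5.440

Side lengths²: AB² = 32, AC² = 116, BC² = 100.
Since AC² = 116 < 100 + 32 = 132, the triangle is acute, so the smallest enclosing circle is the circumcircle.
Circumcentre = (-5/7, -26/7), r² = 1450/49.
r = √(1450/49) ≈ 5.440.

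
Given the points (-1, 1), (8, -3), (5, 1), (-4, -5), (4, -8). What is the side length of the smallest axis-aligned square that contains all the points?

12

The bounding box has width 12 and height 9.
An axis-aligned square enclosing the set must have side ≥ max(width, height).
So the minimum side is max(12, 9) = 12.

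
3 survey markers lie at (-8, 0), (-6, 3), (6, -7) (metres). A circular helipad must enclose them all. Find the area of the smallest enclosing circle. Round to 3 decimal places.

Call the three points A, B, C in the order given.
Side lengths²: AB² = 13, AC² = 245, BC² = 244.
Since AC² = 245 < 244 + 13 = 257, the triangle is acute, so the smallest enclosing circle is the circumcircle.
Circumcentre = (-0.625, -2.75), r² = 61.953125.
Area = π·r² = π·61.953125 ≈ 194.631.

194.631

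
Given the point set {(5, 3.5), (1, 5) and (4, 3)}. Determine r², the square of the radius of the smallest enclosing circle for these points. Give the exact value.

Call the three points A, B, C in the order given.
Side lengths²: AB² = 18.25, AC² = 1.25, BC² = 13.
Since AB² = 18.25 ≥ 13 + 1.25 = 14.25, the angle opposite AB is not acute, so the smallest enclosing circle has AB as diameter.
Centre = midpoint of AB = (3, 4.25), r² = 18.25/4 = 4.5625.

4.5625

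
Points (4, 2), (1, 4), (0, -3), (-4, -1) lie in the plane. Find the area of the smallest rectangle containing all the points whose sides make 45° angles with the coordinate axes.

33

In coordinates u = x + y, v = x − y the rectangle is axis-aligned; the map (x,y)→(u,v) scales areas by 2.
u-values: 6, 5, -3, -5; range = 6 − (-5) = 11.
v-values: 2, -3, 3, -3; range = 3 − (-3) = 6.
Area = (11 × 6) / 2 = 33.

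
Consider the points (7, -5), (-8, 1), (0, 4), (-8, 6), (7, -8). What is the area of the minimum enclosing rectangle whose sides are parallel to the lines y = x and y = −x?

In coordinates u = x + y, v = x − y the rectangle is axis-aligned; the map (x,y)→(u,v) scales areas by 2.
u-values: 2, -7, 4, -2, -1; range = 4 − (-7) = 11.
v-values: 12, -9, -4, -14, 15; range = 15 − (-14) = 29.
Area = (11 × 29) / 2 = 159.5.

159.5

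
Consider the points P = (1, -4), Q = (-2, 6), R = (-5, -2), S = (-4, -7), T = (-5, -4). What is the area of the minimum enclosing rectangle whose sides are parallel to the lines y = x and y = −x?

In coordinates u = x + y, v = x − y the rectangle is axis-aligned; the map (x,y)→(u,v) scales areas by 2.
u-values: -3, 4, -7, -11, -9; range = 4 − (-11) = 15.
v-values: 5, -8, -3, 3, -1; range = 5 − (-8) = 13.
Area = (15 × 13) / 2 = 97.5.

97.5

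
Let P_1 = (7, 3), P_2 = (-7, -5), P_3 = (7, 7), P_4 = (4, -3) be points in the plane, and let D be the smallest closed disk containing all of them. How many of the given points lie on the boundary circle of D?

The farthest pair is P_2–P_3 with squared distance 340. The circle on this segment as diameter has centre (0, 1) and r² = 340/4 = 85.
Check P_1: distance² to centre = 53 ≤ 85, so it lies inside.
All remaining points lie in this disk, and no smaller disk contains both endpoints, so this is the minimum enclosing circle.
The points at distance exactly r from the centre are P_2, P_3 — 2 points.

2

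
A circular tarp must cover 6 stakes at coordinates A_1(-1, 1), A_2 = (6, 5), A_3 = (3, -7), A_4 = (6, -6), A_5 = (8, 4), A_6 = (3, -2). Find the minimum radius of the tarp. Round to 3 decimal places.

6.185

By Welzl's lemma the MEC is supported by two points (diametrically opposite) or three points (on a circumcircle).
The farthest pair is A_2–A_3 with squared distance 153. The circle on this segment as diameter has centre (4.5, -1) and r² = 153/4 = 38.25.
Check A_1: distance² to centre = 34.25 ≤ 38.25, so it lies inside.
All remaining points lie in this disk, and no smaller disk contains both endpoints, so this is the minimum enclosing circle.
r = √(38.25) ≈ 6.185.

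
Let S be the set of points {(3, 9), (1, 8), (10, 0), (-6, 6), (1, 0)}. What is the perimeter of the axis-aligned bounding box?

Width = max x − min x = 10 − (-6) = 16.
Height = max y − min y = 9 − 0 = 9.
Perimeter = 2(16 + 9) = 50.

50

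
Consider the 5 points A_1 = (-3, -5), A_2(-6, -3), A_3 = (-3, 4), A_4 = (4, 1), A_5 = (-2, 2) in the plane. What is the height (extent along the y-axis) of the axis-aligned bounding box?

9

max y = 4, min y = -5, so height = 9.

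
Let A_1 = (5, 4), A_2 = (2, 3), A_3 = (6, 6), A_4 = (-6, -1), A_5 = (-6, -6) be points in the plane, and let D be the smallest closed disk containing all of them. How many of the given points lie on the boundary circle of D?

The farthest pair is A_3–A_5 with squared distance 288. The circle on this segment as diameter has centre (0, 0) and r² = 288/4 = 72.
Check A_1: distance² to centre = 41 ≤ 72, so it lies inside.
All remaining points lie in this disk, and no smaller disk contains both endpoints, so this is the minimum enclosing circle.
The points at distance exactly r from the centre are A_3, A_5 — 2 points.

2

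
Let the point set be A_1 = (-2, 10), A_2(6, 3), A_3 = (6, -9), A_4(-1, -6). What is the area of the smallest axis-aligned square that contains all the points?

The bounding box has width 8 and height 19.
An axis-aligned square enclosing the set must have side ≥ max(width, height).
So the minimum side is max(8, 19) = 19.
Area = 19² = 361.

361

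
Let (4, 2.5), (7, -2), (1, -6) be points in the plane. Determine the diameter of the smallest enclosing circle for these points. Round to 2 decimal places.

9.01

Call the three points A, B, C in the order given.
Side lengths²: AB² = 29.25, AC² = 81.25, BC² = 52.
Since AC² = 81.25 ≥ 52 + 29.25 = 81.25, the angle opposite AC is not acute, so the smallest enclosing circle has AC as diameter.
Centre = midpoint of AC = (2.5, -1.75), r² = 81.25/4 = 20.3125.
Diameter = 2r = 2√(20.3125) ≈ 9.01.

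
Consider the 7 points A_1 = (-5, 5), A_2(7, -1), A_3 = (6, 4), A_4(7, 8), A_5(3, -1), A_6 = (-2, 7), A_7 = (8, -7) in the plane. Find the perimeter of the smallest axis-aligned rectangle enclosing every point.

Width = max x − min x = 8 − (-5) = 13.
Height = max y − min y = 8 − (-7) = 15.
Perimeter = 2(13 + 15) = 56.

56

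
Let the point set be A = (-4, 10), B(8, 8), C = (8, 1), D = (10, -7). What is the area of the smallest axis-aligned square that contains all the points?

The bounding box has width 14 and height 17.
An axis-aligned square enclosing the set must have side ≥ max(width, height).
So the minimum side is max(14, 17) = 17.
Area = 17² = 289.

289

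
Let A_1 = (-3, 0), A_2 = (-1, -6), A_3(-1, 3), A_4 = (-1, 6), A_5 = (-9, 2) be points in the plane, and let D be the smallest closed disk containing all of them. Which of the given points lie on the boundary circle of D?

The minimum enclosing circle of a finite set is fixed by two of the points (as a diameter) or three (as a circumcircle).
The minimum enclosing circle is determined by three boundary points: A_2, A_4, A_5.
Their circumcentre is (-3, 0) with r² = 40.
The farthest remaining point A_3 is at distance² 13 ≤ 40.
The points at distance exactly r from the centre are A_2, A_4, A_5 — 3 points.

A_2, A_4, A_5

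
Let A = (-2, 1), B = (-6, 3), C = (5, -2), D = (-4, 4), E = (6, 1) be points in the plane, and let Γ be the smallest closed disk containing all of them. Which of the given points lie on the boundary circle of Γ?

A smallest enclosing disk is always determined by at most three of the input points on its boundary.
The minimum enclosing circle is determined by three boundary points: B, C, E.
Their circumcentre is (-2/19, 26/19) with r² = 13505/361.
The farthest remaining point D is at distance² 7976/361 ≤ 13505/361.
The points at distance exactly r from the centre are B, C, E — 3 points.

B, C, E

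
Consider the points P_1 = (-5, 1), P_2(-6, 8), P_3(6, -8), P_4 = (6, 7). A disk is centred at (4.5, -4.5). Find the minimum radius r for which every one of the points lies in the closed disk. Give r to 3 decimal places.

16.325

The required radius is the distance from (4.5, -4.5) to the farthest point.
Squared distances: 120.5, 266.5, 14.5, 134.5.
Maximum is 266.5, attained at P_2.
r = √(266.5) ≈ 16.325.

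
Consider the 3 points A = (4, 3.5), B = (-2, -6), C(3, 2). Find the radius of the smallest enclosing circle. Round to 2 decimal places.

Side lengths²: AB² = 126.25, AC² = 3.25, BC² = 89.
Since AB² = 126.25 ≥ 89 + 3.25 = 92.25, the angle opposite AB is not acute, so the smallest enclosing circle has AB as diameter.
Centre = midpoint of AB = (1, -1.25), r² = 126.25/4 = 31.5625.
r = √(31.5625) ≈ 5.62.

5.62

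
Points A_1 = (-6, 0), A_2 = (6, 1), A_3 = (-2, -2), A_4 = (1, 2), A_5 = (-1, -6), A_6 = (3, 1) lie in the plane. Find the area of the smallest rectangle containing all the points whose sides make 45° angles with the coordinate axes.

77

In coordinates u = x + y, v = x − y the rectangle is axis-aligned; the map (x,y)→(u,v) scales areas by 2.
u-values: -6, 7, -4, 3, -7, 4; range = 7 − (-7) = 14.
v-values: -6, 5, 0, -1, 5, 2; range = 5 − (-6) = 11.
Area = (14 × 11) / 2 = 77.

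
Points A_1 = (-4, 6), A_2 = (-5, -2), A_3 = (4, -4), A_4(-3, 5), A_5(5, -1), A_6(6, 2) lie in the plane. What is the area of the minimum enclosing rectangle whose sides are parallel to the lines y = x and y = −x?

135

In coordinates u = x + y, v = x − y the rectangle is axis-aligned; the map (x,y)→(u,v) scales areas by 2.
u-values: 2, -7, 0, 2, 4, 8; range = 8 − (-7) = 15.
v-values: -10, -3, 8, -8, 6, 4; range = 8 − (-10) = 18.
Area = (15 × 18) / 2 = 135.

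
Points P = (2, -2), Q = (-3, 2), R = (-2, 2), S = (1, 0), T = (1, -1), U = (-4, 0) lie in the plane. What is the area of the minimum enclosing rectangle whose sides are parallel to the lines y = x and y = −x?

22.5

In coordinates u = x + y, v = x − y the rectangle is axis-aligned; the map (x,y)→(u,v) scales areas by 2.
u-values: 0, -1, 0, 1, 0, -4; range = 1 − (-4) = 5.
v-values: 4, -5, -4, 1, 2, -4; range = 4 − (-5) = 9.
Area = (5 × 9) / 2 = 22.5.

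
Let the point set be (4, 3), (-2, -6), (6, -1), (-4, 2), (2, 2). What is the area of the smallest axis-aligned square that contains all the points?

The bounding box has width 10 and height 9.
An axis-aligned square enclosing the set must have side ≥ max(width, height).
So the minimum side is max(10, 9) = 10.
Area = 10² = 100.

100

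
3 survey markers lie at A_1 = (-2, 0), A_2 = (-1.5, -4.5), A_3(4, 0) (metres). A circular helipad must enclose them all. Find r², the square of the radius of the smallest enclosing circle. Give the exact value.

Side lengths²: A_1A_2² = 20.5, A_1A_3² = 36, A_2A_3² = 50.5.
Since A_2A_3² = 50.5 < 36 + 20.5 = 56.5, the triangle is acute, so the smallest enclosing circle is the circumcircle.
Circumcentre = (1, -35/18), r² = 4141/324.

4141/324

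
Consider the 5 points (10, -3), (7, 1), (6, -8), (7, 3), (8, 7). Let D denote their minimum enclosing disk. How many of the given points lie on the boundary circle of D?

2

The minimum enclosing circle of a finite set is fixed by two of the points (as a diameter) or three (as a circumcircle).
The farthest pair is (6, -8)–(8, 7) with squared distance 229. The circle on this segment as diameter has centre (7, -0.5) and r² = 229/4 = 57.25.
Check (10, -3): distance² to centre = 15.25 ≤ 57.25, so it lies inside.
All remaining points lie in this disk, and no smaller disk contains both endpoints, so this is the minimum enclosing circle.
The points at distance exactly r from the centre are (6, -8), (8, 7) — 2 points.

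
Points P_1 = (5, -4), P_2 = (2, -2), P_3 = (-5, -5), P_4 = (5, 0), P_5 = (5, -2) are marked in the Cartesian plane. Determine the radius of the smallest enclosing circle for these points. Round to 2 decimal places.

A smallest enclosing disk is always determined by at most three of the input points on its boundary.
The farthest pair is P_3–P_4 with squared distance 125. The circle on this segment as diameter has centre (0, -2.5) and r² = 125/4 = 31.25.
Check P_1: distance² to centre = 27.25 ≤ 31.25, so it lies inside.
All remaining points lie in this disk, and no smaller disk contains both endpoints, so this is the minimum enclosing circle.
r = √(31.25) ≈ 5.59.

5.59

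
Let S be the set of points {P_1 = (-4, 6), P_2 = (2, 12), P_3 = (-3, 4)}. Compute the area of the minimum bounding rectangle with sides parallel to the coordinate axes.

48

x ranges over [-4, 2], width 6.
y ranges over [4, 12], height 8.
Area = 6 × 8 = 48.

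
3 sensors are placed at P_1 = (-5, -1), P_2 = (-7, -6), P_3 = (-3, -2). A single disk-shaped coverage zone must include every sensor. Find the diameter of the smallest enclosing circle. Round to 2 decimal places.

Side lengths²: P_1P_2² = 29, P_1P_3² = 5, P_2P_3² = 32.
Since P_2P_3² = 32 < 29 + 5 = 34, the triangle is acute, so the smallest enclosing circle is the circumcircle.
Circumcentre = (-31/6, -23/6), r² = 145/18.
Diameter = 2r = 2√(145/18) ≈ 5.68.

5.68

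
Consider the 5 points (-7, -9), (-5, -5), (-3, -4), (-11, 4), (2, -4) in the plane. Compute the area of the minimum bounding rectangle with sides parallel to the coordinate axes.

x ranges over [-11, 2], width 13.
y ranges over [-9, 4], height 13.
Area = 13 × 13 = 169.

169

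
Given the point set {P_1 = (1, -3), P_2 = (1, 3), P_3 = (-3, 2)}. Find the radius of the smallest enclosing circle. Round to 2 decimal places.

Side lengths²: P_1P_2² = 36, P_1P_3² = 41, P_2P_3² = 17.
Since P_1P_3² = 41 < 36 + 17 = 53, the triangle is acute, so the smallest enclosing circle is the circumcircle.
Circumcentre = (-0.375, 0), r² = 10.890625.
r = √(10.890625) ≈ 3.30.

3.30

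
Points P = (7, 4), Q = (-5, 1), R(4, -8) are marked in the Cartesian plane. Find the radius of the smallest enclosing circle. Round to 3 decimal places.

7.212

Side lengths²: PQ² = 153, PR² = 153, QR² = 162.
Since QR² = 162 < 153 + 153 = 306, the triangle is acute, so the smallest enclosing circle is the circumcircle.
Circumcentre = (1.9, -1.1), r² = 52.02.
r = √(52.02) ≈ 7.212.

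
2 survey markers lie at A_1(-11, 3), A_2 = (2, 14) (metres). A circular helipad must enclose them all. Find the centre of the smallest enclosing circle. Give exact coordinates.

(-4.5, 8.5)

The smallest circle enclosing two points has them as diameter endpoints.
Centre = midpoint = (-4.5, 8.5); r² = |A_1A_2|²/4 = 290/4 = 72.5.
Centre = (-4.5, 8.5).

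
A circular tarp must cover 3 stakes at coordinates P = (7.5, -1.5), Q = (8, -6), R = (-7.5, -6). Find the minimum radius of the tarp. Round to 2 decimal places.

Side lengths²: PQ² = 20.5, PR² = 245.25, QR² = 240.25.
Since PR² = 245.25 < 240.25 + 20.5 = 260.75, the triangle is acute, so the smallest enclosing circle is the circumcircle.
Circumcentre = (0.25, -55/12), r² = 4469/72.
r = √(4469/72) ≈ 7.88.

7.88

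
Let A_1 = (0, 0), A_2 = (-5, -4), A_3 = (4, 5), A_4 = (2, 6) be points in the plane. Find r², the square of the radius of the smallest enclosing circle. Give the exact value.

A smallest enclosing disk is always determined by at most three of the input points on its boundary.
The farthest pair is A_2–A_3 with squared distance 162. The circle on this segment as diameter has centre (-0.5, 0.5) and r² = 162/4 = 40.5.
Check A_1: distance² to centre = 0.5 ≤ 40.5, so it lies inside.
All remaining points lie in this disk, and no smaller disk contains both endpoints, so this is the minimum enclosing circle.

40.5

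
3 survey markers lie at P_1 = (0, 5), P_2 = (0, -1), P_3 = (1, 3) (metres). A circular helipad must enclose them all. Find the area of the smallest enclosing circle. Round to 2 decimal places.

Side lengths²: P_1P_2² = 36, P_1P_3² = 5, P_2P_3² = 17.
Since P_1P_2² = 36 ≥ 17 + 5 = 22, the angle opposite P_1P_2 is not acute, so the smallest enclosing circle has P_1P_2 as diameter.
Centre = midpoint of P_1P_2 = (0, 2), r² = 36/4 = 9.
Area = π·r² = π·9 ≈ 28.27.

28.27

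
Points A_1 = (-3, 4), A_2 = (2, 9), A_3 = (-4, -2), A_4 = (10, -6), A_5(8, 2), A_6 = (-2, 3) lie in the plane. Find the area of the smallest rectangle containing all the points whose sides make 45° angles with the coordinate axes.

195.5

In coordinates u = x + y, v = x − y the rectangle is axis-aligned; the map (x,y)→(u,v) scales areas by 2.
u-values: 1, 11, -6, 4, 10, 1; range = 11 − (-6) = 17.
v-values: -7, -7, -2, 16, 6, -5; range = 16 − (-7) = 23.
Area = (17 × 23) / 2 = 195.5.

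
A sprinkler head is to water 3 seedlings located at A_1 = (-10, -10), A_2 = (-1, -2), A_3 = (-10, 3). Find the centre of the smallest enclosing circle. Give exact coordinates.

Side lengths²: A_1A_2² = 145, A_1A_3² = 169, A_2A_3² = 106.
Since A_1A_3² = 169 < 145 + 106 = 251, the triangle is acute, so the smallest enclosing circle is the circumcircle.
Circumcentre = (-139/18, -3.5), r² = 7685/162.
Centre = (-139/18, -3.5).

(-139/18, -3.5)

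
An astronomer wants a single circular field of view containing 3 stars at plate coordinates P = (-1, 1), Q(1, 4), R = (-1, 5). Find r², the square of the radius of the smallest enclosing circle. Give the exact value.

Side lengths²: PQ² = 13, PR² = 16, QR² = 5.
Since PR² = 16 < 13 + 5 = 18, the triangle is acute, so the smallest enclosing circle is the circumcircle.
Circumcentre = (-0.75, 3), r² = 4.0625.

4.0625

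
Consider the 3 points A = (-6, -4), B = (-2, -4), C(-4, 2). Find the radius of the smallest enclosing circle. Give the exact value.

Side lengths²: AB² = 16, AC² = 40, BC² = 40.
Since BC² = 40 < 40 + 16 = 56, the triangle is acute, so the smallest enclosing circle is the circumcircle.
Circumcentre = (-4, -4/3), r² = 100/9.
r = √(100/9) = 10/3.

10/3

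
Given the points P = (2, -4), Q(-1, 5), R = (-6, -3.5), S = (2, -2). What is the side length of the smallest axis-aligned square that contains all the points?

The bounding box has width 8 and height 9.
An axis-aligned square enclosing the set must have side ≥ max(width, height).
So the minimum side is max(8, 9) = 9.

9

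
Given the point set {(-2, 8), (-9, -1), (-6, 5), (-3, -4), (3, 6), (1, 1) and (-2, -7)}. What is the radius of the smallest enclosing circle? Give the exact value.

The minimum enclosing circle of a finite set is fixed by two of the points (as a diameter) or three (as a circumcircle).
The farthest pair is (-2, 8)–(-2, -7) with squared distance 225. The circle on this segment as diameter has centre (-2, 0.5) and r² = 225/4 = 56.25.
Check (-9, -1): distance² to centre = 51.25 ≤ 56.25, so it lies inside.
All remaining points lie in this disk, and no smaller disk contains both endpoints, so this is the minimum enclosing circle.
r = √(56.25) = 7.5.

7.5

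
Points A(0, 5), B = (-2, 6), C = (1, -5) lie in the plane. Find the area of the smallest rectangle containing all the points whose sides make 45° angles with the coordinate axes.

63

In coordinates u = x + y, v = x − y the rectangle is axis-aligned; the map (x,y)→(u,v) scales areas by 2.
u-values: 5, 4, -4; range = 5 − (-4) = 9.
v-values: -5, -8, 6; range = 6 − (-8) = 14.
Area = (9 × 14) / 2 = 63.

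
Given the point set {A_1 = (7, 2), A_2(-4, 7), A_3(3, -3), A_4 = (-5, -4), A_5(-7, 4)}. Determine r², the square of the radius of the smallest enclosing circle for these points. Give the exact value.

The minimum enclosing circle of a finite set is fixed by two of the points (as a diameter) or three (as a circumcircle).
The minimum enclosing circle is determined by three boundary points: A_1, A_4, A_5.
Their circumcentre is (-2/9, 13/9) with r² = 4250/81.
The farthest remaining point A_2 is at distance² 3656/81 ≤ 4250/81.

4250/81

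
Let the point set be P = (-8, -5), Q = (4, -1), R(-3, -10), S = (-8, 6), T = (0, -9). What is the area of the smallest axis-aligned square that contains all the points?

256

The bounding box has width 12 and height 16.
An axis-aligned square enclosing the set must have side ≥ max(width, height).
So the minimum side is max(12, 16) = 16.
Area = 16² = 256.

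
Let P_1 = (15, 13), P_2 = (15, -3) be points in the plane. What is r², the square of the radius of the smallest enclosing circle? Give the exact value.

The smallest circle enclosing two points has them as diameter endpoints.
Centre = midpoint = (15, 5); r² = |P_1P_2|²/4 = 256/4 = 64.

64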